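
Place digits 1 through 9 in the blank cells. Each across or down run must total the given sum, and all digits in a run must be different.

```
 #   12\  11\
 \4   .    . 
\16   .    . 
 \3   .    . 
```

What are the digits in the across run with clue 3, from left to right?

2 1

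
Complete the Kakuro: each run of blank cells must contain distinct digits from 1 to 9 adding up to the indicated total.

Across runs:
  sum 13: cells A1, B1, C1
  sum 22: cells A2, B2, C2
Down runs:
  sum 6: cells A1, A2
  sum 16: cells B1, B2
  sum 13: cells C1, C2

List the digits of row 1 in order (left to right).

1, 7, 5

16 in 2 cells must be {7,9}.
The 22 across and the 6 down share only 5, so A2 = 5.
Given what's placed, B2 must be 9 to fit the 22 across and 16 down.
C2 = 22 − 14 = 8 completes the 22 across.
A1 = 6 − 5 = 1 completes the 6 down.
B1 = 16 − 9 = 7 completes the 16 down.
C1 = 13 − 8 = 5 completes the 13 across.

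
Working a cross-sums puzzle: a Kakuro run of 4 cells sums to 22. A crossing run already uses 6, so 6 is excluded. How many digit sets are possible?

6

4 distinct digits from 1–9 sum between 10 and 30.
Dropping sets that contain 6.
Enumerating: {1,4,8,9}, {1,5,7,9}, {2,3,8,9}, {2,4,7,9}, {2,5,7,8}, {3,4,7,8}.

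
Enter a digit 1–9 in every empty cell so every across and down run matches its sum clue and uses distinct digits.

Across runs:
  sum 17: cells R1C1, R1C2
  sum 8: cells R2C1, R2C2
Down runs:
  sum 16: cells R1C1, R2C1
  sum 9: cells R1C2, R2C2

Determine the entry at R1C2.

17 in 2 cells must be {8,9}; 16 in 2 cells must be {7,9}.
The 17 across and the 16 down share only 9, so R1C1 = 9.
R1C2 = 17 − 9 = 8 completes the 17 across.
R2C1 = 16 − 9 = 7 completes the 16 down.
R2C2 = 8 − 7 = 1 completes the 8 across.

8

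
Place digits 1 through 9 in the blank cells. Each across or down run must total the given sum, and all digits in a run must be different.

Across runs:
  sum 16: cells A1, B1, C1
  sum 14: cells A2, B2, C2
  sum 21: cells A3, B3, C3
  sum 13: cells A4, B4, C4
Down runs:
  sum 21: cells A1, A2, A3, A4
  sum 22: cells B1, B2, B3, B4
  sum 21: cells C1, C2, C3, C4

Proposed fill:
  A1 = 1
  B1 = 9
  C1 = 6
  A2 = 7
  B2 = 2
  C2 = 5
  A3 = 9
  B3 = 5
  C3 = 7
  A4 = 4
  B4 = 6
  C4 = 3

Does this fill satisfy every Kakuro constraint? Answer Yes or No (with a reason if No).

Across: 1+9+6=16; 7+2+5=14; 9+5+7=21; 4+6+3=13. Down: 1+7+9+4=21; 9+2+5+6=22; 6+5+7+3=21. No digit repeats within any run.

Yes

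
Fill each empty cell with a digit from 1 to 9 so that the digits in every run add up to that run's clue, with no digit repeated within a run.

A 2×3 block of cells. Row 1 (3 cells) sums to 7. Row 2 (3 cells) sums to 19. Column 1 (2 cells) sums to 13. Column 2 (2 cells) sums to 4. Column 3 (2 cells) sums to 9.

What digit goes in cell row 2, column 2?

7 in 3 cells must be {1,2,4}; 4 in 2 cells must be {1,3}.
The 7 across and the 13 down share only 4, so (1,1) = 4.
Given what's placed, (1,2) must be 1 to fit the 7 across and 4 down.
(1,3) = 7 − 5 = 2 completes the 7 across.
(2,1) = 13 − 4 = 9 completes the 13 down.
(2,2) = 4 − 1 = 3 completes the 4 down.
(2,3) = 19 − 12 = 7 completes the 19 across.

3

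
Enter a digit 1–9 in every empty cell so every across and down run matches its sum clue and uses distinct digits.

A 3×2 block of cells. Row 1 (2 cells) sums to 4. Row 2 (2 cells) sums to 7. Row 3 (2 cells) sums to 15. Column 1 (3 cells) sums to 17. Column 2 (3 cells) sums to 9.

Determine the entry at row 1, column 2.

4 in 2 cells must be {1,3}.
The 15 across and the 9 down share only 6, so (3,2) = 6.
Given what's placed, (1,2) must be 1 to fit the 4 across and 9 down.
(2,2) = 9 − 7 = 2 completes the 9 down.
(3,1) = 15 − 6 = 9 completes the 15 across.
(1,1) = 4 − 1 = 3 completes the 4 across.
(2,1) = 7 − 2 = 5 completes the 7 across.

1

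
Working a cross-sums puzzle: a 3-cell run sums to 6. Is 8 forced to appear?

The only way to make 6 from 3 distinct digits is {1,2,3}, which does not contain 8.

No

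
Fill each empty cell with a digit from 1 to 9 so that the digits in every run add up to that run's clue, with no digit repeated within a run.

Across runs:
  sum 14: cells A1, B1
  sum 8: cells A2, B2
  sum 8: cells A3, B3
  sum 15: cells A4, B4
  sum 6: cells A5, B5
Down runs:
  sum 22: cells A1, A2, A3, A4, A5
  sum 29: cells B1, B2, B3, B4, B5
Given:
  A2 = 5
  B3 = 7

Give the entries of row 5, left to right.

2, 4

B2 = 8 − 5 = 3 completes the 8 across.
A3 = 8 − 7 = 1 completes the 8 across.
No cell is forced outright now. A5 can only be 2 or 4 (the digits allowed by both its 6 across and its 22 down). If A5 = 4: that forces A1 = 9, B1 = 5, after which A4 would have to be in {6,7,8,9} for the 15 across but in {3} for the 22 down — contradiction. So A5 = 2.
B5 = 6 − 2 = 4 completes the 6 across.
Nothing is forced directly, so branch on A1, whose candidates are 6 or 8. If A1 = 6: then B1 would have to be in {8} for the 14 across but in {6,9} for the 29 down — contradiction. So A1 = 8.
B1 = 14 − 8 = 6 completes the 14 across.
A4 = 22 − 16 = 6 completes the 22 down.
B4 = 15 − 6 = 9 completes the 15 across.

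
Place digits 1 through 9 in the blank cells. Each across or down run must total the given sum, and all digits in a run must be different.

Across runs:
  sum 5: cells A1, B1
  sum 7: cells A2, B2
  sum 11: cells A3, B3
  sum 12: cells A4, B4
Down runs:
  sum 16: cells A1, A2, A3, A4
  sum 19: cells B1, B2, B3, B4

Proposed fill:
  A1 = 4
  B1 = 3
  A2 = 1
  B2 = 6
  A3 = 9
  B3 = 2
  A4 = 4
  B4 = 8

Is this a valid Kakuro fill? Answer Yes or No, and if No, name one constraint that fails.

No — the across run A1–B1 sums to 7, not 5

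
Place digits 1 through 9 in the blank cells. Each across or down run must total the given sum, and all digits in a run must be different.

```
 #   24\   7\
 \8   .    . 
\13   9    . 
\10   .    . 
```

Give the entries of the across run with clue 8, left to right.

7, 1

24 in 3 cells must be {7,8,9}; 7 in 3 cells must be {1,2,4}.
Given what's placed, R1C1 must be 7 to fit the 8 across and 24 down.
R1C2 = 8 − 7 = 1 completes the 8 across.
R2C2 = 13 − 9 = 4 completes the 13 across.
R3C1 = 24 − 16 = 8 completes the 24 down.
R3C2 = 10 − 8 = 2 completes the 10 across.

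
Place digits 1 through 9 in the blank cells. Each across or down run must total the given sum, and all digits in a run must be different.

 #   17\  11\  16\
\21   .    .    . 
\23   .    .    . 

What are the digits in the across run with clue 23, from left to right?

8 6 9

23 in 3 cells must be {6,8,9}; 17 in 2 cells must be {8,9}; 16 in 2 cells must be {7,9}.
The 23 across and the 16 down share only 9, so R2C3 = 9.
R1C3 = 16 − 9 = 7 completes the 16 down.
Given what's placed, R2C1 must be 8 to fit the 23 across and 17 down.
R2C2 = 23 − 17 = 6 completes the 23 across.
R1C1 = 17 − 8 = 9 completes the 17 down.
R1C2 = 21 − 16 = 5 completes the 21 across.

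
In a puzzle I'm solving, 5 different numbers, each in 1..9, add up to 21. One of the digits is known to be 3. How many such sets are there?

5 distinct digits from 1–9 sum between 15 and 35.
Keeping only sets containing 3.
Enumerating: {1,2,3,6,9}, {1,2,3,7,8}, {1,3,4,5,8}, {1,3,4,6,7}, {2,3,4,5,7}.

5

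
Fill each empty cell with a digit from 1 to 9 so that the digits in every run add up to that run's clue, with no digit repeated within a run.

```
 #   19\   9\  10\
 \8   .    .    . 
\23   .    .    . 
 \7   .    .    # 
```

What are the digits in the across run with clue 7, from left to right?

23 in 3 cells must be {6,8,9}.
Only 6 fits R2C2 under both its across sum 23 and down sum 9.
Nothing is forced directly, so branch on R1C2, whose candidates are 1 or 2. If R1C2 = 1: that forces R3C2 = 2, R3C1 = 5, after which R1C1 would have to be in {2,3,4,5} for the 8 across but in {6,8} for the 19 down — contradiction. So R1C2 = 2.
R1C1 = 5: the only remaining digit allowed by both the 8 across and the 19 down.
R1C3 = 8 − 7 = 1 completes the 8 across.
Given what's placed, R2C1 must be 8 to fit the 23 across and 19 down.
R2C3 = 23 − 14 = 9 completes the 23 across.
R3C1 = 19 − 13 = 6 completes the 19 down.
R3C2 = 7 − 6 = 1 completes the 7 across.

6 1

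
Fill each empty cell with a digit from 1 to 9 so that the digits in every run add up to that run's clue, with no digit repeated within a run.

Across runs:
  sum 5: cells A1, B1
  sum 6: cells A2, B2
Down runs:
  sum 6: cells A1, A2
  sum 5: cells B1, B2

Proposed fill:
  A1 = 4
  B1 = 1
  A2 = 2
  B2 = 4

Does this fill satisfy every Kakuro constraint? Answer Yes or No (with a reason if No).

Across: 4+1=5; 2+4=6. Down: 4+2=6; 1+4=5. No digit repeats within any run.

Yes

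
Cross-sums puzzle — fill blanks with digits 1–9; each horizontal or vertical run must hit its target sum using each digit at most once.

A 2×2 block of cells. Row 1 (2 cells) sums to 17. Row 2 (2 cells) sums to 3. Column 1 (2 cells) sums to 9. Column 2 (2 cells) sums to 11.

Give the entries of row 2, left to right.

17 in 2 cells must be {8,9}; 3 in 2 cells must be {1,2}.
The 17 across and the 9 down share only 8, so (1,1) = 8.
(1,2) = 17 − 8 = 9 completes the 17 across.
(2,1) = 9 − 8 = 1 completes the 9 down.
(2,2) = 3 − 1 = 2 completes the 3 across.

1 2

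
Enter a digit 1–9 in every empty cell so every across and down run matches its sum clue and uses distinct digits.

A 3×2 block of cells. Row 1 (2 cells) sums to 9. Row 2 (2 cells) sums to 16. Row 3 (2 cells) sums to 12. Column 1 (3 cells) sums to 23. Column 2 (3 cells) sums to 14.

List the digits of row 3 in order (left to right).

8 4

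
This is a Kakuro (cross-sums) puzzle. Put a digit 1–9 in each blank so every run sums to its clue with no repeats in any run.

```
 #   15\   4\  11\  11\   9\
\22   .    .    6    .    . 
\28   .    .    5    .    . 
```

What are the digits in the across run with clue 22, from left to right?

4 in 2 cells must be {1,3}.
Nothing is forced directly, so branch on R1C1, whose candidates are 7 or 8 or 9. If R1C1 = 7: that forces R2C1 = 8, after which R2C2 would have to be in {2,4,6,7,9} for the 28 across but in {1,3} for the 4 down — contradiction. If R1C1 = 9: that forces R1C2 = 1, R2C1 = 6, after which R2C2 would have to be in {1,2,7,8,9} for the 28 across but in {3} for the 4 down — contradiction. So R1C1 = 8.
R2C1 = 15 − 8 = 7 completes the 15 down.
Nothing is forced directly, so branch on R1C2, whose candidates are 1 or 3. If R1C2 = 3: that forces R1C4 = 4, R1C5 = 1, R2C2 = 1, after which R2C4 would have to be in {6,9} for the 28 across but in {7} for the 11 down — contradiction. So R1C2 = 1.
R2C2 = 4 − 1 = 3 completes the 4 down.
Given what's placed, R2C5 must be 4 to fit the 28 across and 9 down.
R1C5 = 9 − 4 = 5 completes the 9 down.
R2C4 = 28 − 19 = 9 completes the 28 across.
R1C4 = 22 − 20 = 2 completes the 22 across.

8 1 6 2 5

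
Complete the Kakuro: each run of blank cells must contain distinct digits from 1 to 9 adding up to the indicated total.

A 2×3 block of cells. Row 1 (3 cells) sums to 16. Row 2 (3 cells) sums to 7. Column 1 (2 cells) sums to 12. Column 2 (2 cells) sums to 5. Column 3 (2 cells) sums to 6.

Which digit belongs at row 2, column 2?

7 in 3 cells must be {1,2,4}.
The 7 across and the 12 down share only 4, so (2,1) = 4.
(1,1) = 12 − 4 = 8 completes the 12 down.
Nothing is forced directly, so branch on (2,2), whose candidates are 1 or 2. If (2,2) = 1: then (1,2) would have to be in {1,2,3,5,6,7} for the 16 across but in {4} for the 5 down — contradiction. So (2,2) = 2.
(1,2) = 5 − 2 = 3 completes the 5 down.
(1,3) = 16 − 11 = 5 completes the 16 across.
(2,3) = 7 − 6 = 1 completes the 7 across.

2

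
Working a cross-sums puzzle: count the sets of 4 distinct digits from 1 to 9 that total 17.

9

4 distinct digits from 1–9 sum between 10 and 30.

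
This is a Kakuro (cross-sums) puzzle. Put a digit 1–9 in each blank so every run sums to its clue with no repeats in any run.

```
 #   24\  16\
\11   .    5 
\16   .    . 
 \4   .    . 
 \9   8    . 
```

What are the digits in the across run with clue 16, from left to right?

9 7

16 in 2 cells must be {7,9}; 4 in 2 cells must be {1,3}.
R1C1 = 11 − 5 = 6 completes the 11 across.
R2C2 = 7: the only remaining digit allowed by both the 16 across and the 16 down.
R4C2 = 9 − 8 = 1 completes the 9 across.
R2C1 = 16 − 7 = 9 completes the 16 across.
R3C1 = 24 − 23 = 1 completes the 24 down.
R3C2 = 4 − 1 = 3 completes the 4 across.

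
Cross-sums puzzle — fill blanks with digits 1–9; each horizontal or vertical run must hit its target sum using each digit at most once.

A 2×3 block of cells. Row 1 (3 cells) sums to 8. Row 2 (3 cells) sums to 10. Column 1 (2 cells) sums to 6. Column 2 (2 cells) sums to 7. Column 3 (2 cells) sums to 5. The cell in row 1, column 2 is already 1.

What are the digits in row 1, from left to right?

5 1 2

(2,2) = 7 − 1 = 6 completes the 7 down.
(2,1) = 1: the only remaining digit allowed by both the 10 across and the 6 down.
(2,3) = 10 − 7 = 3 completes the 10 across.
(1,1) = 6 − 1 = 5 completes the 6 down.
(1,3) = 8 − 6 = 2 completes the 8 across.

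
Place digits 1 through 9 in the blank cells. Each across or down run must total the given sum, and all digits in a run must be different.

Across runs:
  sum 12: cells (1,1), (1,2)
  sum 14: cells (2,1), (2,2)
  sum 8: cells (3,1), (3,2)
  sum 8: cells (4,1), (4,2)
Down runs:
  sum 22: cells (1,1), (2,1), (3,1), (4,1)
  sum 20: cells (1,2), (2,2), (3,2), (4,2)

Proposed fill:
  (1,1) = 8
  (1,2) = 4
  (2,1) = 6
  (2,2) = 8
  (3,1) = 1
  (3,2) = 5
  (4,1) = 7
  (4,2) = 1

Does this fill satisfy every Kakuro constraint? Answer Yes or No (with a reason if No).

No — the across run (3,1)–(3,2) sums to 6, not 8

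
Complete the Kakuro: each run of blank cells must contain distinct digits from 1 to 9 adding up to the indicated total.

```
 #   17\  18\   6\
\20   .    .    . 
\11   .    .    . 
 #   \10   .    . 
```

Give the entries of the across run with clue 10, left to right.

17 in 2 cells must be {8,9}; 6 in 3 cells must be {1,2,3}.
Only 3 fits R1C3 under both its across sum 20 and down sum 6.
The 11 across and the 17 down share only 8, so R2C1 = 8.
R1C1 = 17 − 8 = 9 completes the 17 down.
R1C2 = 20 − 12 = 8 completes the 20 across.
R2C2 = 1: the only remaining digit allowed by both the 11 across and the 18 down.
R2C3 = 11 − 9 = 2 completes the 11 across.
R3C2 = 18 − 9 = 9 completes the 18 down.
R3C3 = 10 − 9 = 1 completes the 10 across.

9, 1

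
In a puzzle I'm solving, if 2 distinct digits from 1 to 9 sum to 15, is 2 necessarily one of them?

No

Counterexample: {6,9} sums to 15 without using 2.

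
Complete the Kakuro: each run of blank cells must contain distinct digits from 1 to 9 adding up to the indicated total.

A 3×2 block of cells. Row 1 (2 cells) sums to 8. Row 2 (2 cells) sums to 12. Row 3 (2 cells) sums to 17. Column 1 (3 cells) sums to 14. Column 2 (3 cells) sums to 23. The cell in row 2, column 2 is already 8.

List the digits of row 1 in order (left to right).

2, 6

17 in 2 cells must be {8,9}; 23 in 3 cells must be {6,8,9}.
(1,2) = 6: the only remaining digit allowed by both the 8 across and the 23 down.
(2,1) = 12 − 8 = 4 completes the 12 across.
(3,2) = 23 − 14 = 9 completes the 23 down.
(1,1) = 8 − 6 = 2 completes the 8 across.
(3,1) = 17 − 9 = 8 completes the 17 across.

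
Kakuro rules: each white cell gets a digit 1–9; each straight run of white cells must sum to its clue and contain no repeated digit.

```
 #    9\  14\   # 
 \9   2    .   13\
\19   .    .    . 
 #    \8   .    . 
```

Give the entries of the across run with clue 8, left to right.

R1C2 = 9 − 2 = 7 completes the 9 across.
R2C1 = 9 − 2 = 7 completes the 9 down.
No cell is forced outright now. R2C2 can only be 3 or 4 (the digits allowed by both its 19 across and its 14 down). If R2C2 = 3: that forces R2C3 = 9, after which R3C2 would have to be in {1,2,3,5,6,7} for the 8 across but in {4} for the 14 down — contradiction. So R2C2 = 4.
R2C3 = 19 − 11 = 8 completes the 19 across.
R3C2 = 14 − 11 = 3 completes the 14 down.
R3C3 = 8 − 3 = 5 completes the 8 across.

3 5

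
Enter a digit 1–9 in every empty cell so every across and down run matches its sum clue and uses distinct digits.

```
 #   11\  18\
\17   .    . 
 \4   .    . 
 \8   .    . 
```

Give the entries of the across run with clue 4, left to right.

17 in 2 cells must be {8,9}; 4 in 2 cells must be {1,3}.
The 17 across and the 11 down share only 8, so R1C1 = 8.
R1C2 = 17 − 8 = 9 completes the 17 across.
Given what's placed, R2C1 must be 1 to fit the 4 across and 11 down.
R2C2 = 4 − 1 = 3 completes the 4 across.
R3C1 = 11 − 9 = 2 completes the 11 down.
R3C2 = 8 − 2 = 6 completes the 8 across.

1 3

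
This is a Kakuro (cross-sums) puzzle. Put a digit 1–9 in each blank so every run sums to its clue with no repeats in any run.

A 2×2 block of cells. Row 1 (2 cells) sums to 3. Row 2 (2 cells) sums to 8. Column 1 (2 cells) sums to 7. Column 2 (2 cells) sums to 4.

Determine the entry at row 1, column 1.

2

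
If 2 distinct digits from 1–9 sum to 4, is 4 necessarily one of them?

No

The only way to make 4 from 2 distinct digits is {1,3}, which does not contain 4.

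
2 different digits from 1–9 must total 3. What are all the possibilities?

{1,2}

2 distinct digits from 1–9 sum between 3 and 17.
Only one set works: {1,2}.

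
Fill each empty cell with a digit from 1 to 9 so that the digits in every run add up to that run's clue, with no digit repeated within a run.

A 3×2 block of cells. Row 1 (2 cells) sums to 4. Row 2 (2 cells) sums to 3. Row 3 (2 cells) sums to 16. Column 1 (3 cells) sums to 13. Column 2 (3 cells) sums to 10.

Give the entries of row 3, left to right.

9 7

4 in 2 cells must be {1,3}; 3 in 2 cells must be {1,2}; 16 in 2 cells must be {7,9}.
The 16 across and the 10 down share only 7, so (3,2) = 7.
Given what's placed, (1,2) must be 1 to fit the 4 across and 10 down.
(2,2) = 10 − 8 = 2 completes the 10 down.
(3,1) = 16 − 7 = 9 completes the 16 across.
(1,1) = 4 − 1 = 3 completes the 4 across.
(2,1) = 3 − 2 = 1 completes the 3 across.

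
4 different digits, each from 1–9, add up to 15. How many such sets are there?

6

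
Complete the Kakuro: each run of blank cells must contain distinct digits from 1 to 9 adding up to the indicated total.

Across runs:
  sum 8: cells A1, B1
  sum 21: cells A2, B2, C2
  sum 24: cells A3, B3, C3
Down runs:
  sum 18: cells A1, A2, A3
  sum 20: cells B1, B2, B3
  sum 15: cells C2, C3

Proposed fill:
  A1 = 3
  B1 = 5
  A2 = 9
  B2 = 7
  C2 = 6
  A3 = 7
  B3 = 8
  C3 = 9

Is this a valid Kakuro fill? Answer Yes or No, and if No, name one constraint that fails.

No — the across run A2–C2 sums to 22, not 21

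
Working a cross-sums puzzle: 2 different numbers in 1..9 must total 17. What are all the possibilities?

{8,9}

2 distinct digits from 1–9 sum between 3 and 17.
Only one set works: {8,9}.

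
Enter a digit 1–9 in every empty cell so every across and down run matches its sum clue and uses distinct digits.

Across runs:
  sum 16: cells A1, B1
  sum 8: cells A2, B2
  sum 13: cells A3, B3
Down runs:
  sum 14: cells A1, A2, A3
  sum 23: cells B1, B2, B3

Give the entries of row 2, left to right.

16 in 2 cells must be {7,9}; 23 in 3 cells must be {6,8,9}.
The 16 across and the 23 down share only 9, so B1 = 9.
Given what's placed, B2 must be 6 to fit the 8 across and 23 down.
B3 = 23 − 15 = 8 completes the 23 down.
A1 = 16 − 9 = 7 completes the 16 across.
A2 = 8 − 6 = 2 completes the 8 across.
A3 = 13 − 8 = 5 completes the 13 across.

2, 6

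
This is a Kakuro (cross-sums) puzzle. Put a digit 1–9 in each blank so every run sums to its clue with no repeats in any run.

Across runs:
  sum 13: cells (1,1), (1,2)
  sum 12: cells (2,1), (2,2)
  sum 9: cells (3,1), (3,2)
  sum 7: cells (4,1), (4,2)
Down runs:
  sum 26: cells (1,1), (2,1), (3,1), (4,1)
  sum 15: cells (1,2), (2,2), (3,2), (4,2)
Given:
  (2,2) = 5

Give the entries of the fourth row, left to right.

(2,1) = 12 − 5 = 7 completes the 12 across.
No cell is forced outright now. (1,2) can only be 6 or 7 (the digits allowed by both its 13 across and its 15 down). If (1,2) = 6: then (1,1) would have to be in {7} for the 13 across but in {2,4,5,6,8,9} for the 26 down — contradiction. So (1,2) = 7.
(1,1) = 13 − 7 = 6 completes the 13 across.
Nothing is forced directly, so branch on (3,2), whose candidates are 1 or 2. If (3,2) = 2: then (3,1) would have to be in {7} for the 9 across but in {4,5,8,9} for the 26 down — contradiction. So (3,2) = 1.
(3,1) = 9 − 1 = 8 completes the 9 across.
(4,1) = 26 − 21 = 5 completes the 26 down.
(4,2) = 7 − 5 = 2 completes the 7 across.

5, 2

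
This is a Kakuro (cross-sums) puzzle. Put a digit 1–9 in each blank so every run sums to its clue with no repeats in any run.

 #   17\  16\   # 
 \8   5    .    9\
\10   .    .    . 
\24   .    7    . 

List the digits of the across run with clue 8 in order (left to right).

5 3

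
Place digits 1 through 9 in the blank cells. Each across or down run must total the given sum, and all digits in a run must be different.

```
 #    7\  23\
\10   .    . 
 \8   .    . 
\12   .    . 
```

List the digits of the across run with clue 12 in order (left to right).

7 in 3 cells must be {1,2,4}; 23 in 3 cells must be {6,8,9}.
The 8 across and the 23 down share only 6, so R2C2 = 6.
The 12 across and the 7 down share only 4, so R3C1 = 4.
R3C2 = 12 − 4 = 8 completes the 12 across.
R1C2 = 23 − 14 = 9 completes the 23 down.
R2C1 = 8 − 6 = 2 completes the 8 across.
R1C1 = 10 − 9 = 1 completes the 10 across.

4 8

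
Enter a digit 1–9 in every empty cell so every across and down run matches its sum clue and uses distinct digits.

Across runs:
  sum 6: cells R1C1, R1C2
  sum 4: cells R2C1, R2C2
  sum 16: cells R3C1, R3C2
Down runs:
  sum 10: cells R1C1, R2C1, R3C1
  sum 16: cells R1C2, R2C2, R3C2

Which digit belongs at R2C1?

4 in 2 cells must be {1,3}; 16 in 2 cells must be {7,9}.
The 16 across and the 10 down share only 7, so R3C1 = 7.
R3C2 = 16 − 7 = 9 completes the 16 across.
Given what's placed, R2C1 must be 1 to fit the 4 across and 10 down.
R2C2 = 4 − 1 = 3 completes the 4 across.
R1C1 = 10 − 8 = 2 completes the 10 down.
R1C2 = 6 − 2 = 4 completes the 6 across.

1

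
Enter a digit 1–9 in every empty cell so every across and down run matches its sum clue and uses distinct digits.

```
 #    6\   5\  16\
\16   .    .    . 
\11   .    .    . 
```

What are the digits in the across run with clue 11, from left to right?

16 in 2 cells must be {7,9}.
The 11 across and the 16 down share only 7, so R2C3 = 7.
R1C3 = 16 − 7 = 9 completes the 16 down.
Given what's placed, R2C1 must be 1 to fit the 11 across and 6 down.
R2C2 = 11 − 8 = 3 completes the 11 across.
R1C1 = 6 − 1 = 5 completes the 6 down.
R1C2 = 16 − 14 = 2 completes the 16 across.

1 3 7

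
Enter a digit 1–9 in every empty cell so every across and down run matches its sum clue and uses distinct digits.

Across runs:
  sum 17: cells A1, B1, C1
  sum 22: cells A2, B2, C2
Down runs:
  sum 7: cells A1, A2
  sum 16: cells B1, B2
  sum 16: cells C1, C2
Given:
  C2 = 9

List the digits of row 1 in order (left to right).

16 in 2 cells must be {7,9}.
C1 = 16 − 9 = 7 completes the 16 down.
B2 = 7: the only remaining digit allowed by both the 22 across and the 16 down.
B1 = 16 − 7 = 9 completes the 16 down.
A2 = 22 − 16 = 6 completes the 22 across.
A1 = 17 − 16 = 1 completes the 17 across.

1 9 7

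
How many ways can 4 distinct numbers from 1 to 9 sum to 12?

2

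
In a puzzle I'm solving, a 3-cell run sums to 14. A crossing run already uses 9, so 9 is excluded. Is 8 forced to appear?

Counterexample: {1,6,7} sums to 14 under that restriction without using 8.

No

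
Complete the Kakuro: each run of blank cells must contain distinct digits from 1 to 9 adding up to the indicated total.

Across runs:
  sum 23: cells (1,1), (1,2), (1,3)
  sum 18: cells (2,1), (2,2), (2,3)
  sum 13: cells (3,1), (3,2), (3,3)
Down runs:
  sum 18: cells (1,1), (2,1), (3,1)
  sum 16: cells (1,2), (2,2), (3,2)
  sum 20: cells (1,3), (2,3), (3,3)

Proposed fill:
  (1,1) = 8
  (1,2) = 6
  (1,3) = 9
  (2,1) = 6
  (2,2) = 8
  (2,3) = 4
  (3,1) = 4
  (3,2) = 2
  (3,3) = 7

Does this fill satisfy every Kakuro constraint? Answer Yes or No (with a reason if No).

Yes

Across: 8+6+9=23; 6+8+4=18; 4+2+7=13. Down: 8+6+4=18; 6+8+2=16; 9+4+7=20. No digit repeats within any run.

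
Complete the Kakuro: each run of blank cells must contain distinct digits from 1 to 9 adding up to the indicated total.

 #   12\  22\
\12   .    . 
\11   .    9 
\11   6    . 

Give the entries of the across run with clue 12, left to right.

4 8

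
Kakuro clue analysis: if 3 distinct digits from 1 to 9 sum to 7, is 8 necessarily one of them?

No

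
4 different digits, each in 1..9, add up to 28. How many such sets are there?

4 distinct digits from 1–9 sum between 10 and 30.
Enumerating: {4,7,8,9}, {5,6,8,9}.

2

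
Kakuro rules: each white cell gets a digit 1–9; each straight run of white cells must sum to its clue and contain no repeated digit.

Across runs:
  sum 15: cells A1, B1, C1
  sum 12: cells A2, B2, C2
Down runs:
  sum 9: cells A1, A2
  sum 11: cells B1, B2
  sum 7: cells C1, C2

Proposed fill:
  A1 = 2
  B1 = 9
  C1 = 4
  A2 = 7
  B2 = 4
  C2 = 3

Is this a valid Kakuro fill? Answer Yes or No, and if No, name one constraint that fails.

No — the down run B1–B2 sums to 13, not 11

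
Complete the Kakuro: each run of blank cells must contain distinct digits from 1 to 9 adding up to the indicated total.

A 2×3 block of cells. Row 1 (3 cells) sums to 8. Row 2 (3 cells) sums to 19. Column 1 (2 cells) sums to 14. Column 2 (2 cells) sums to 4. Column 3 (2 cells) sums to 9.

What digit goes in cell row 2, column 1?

4 in 2 cells must be {1,3}.
The 8 across and the 14 down share only 5, so (1,1) = 5.
Given what's placed, (1,2) must be 1 to fit the 8 across and 4 down.
(1,3) = 8 − 6 = 2 completes the 8 across.
(2,1) = 14 − 5 = 9 completes the 14 down.
(2,2) = 4 − 1 = 3 completes the 4 down.
(2,3) = 19 − 12 = 7 completes the 19 across.

9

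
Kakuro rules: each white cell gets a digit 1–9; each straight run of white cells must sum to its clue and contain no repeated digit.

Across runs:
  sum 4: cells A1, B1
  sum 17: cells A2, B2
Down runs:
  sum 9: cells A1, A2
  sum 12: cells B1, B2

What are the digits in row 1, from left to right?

1 3

4 in 2 cells must be {1,3}; 17 in 2 cells must be {8,9}.
The 4 across and the 12 down share only 3, so B1 = 3.
The 17 across and the 9 down share only 8, so A2 = 8.
B2 = 17 − 8 = 9 completes the 17 across.
A1 = 4 − 3 = 1 completes the 4 across.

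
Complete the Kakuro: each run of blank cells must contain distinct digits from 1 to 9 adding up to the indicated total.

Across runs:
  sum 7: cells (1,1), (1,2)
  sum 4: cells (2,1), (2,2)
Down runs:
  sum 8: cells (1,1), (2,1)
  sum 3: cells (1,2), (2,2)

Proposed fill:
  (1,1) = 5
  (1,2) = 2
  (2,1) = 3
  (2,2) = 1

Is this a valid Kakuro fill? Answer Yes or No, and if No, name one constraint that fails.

Across: 5+2=7; 3+1=4. Down: 5+3=8; 2+1=3. No digit repeats within any run.

Yes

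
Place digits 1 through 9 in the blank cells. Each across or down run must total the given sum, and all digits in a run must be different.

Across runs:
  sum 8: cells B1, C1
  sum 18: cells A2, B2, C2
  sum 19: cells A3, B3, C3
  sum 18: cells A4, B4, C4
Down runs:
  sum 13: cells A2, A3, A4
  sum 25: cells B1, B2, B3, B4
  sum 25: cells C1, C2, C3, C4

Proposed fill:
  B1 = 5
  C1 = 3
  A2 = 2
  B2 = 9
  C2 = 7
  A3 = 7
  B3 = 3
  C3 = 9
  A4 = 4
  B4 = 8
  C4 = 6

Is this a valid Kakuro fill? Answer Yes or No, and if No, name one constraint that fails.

Yes

Across: 5+3=8; 2+9+7=18; 7+3+9=19; 4+8+6=18. Down: 2+7+4=13; 5+9+3+8=25; 3+7+9+6=25. No digit repeats within any run.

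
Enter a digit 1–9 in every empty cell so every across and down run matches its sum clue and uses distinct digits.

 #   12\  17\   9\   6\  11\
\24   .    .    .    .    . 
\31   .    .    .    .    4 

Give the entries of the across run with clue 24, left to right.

5 8 3 1 7

17 in 2 cells must be {8,9}.
R1C5 = 11 − 4 = 7 completes the 11 down.
Given what's placed, R2C4 must be 5 to fit the 31 across and 6 down.
R1C4 = 6 − 5 = 1 completes the 6 down.
R2C2 = 9: the only remaining digit allowed by both the 31 across and the 17 down.
R1C2 = 17 − 9 = 8 completes the 17 down.
Given what's placed, R2C1 must be 7 to fit the 31 across and 12 down.
R2C3 = 31 − 25 = 6 completes the 31 across.
R1C1 = 12 − 7 = 5 completes the 12 down.
R1C3 = 24 − 21 = 3 completes the 24 across.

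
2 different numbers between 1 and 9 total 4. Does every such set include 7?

No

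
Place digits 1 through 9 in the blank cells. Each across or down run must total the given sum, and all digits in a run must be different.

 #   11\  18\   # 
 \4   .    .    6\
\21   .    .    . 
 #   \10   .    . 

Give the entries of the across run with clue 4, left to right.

3 1

4 in 2 cells must be {1,3}.
The 4 across and the 11 down share only 3, so R1C1 = 3.
R1C2 = 4 − 3 = 1 completes the 4 across.
R2C1 = 11 − 3 = 8 completes the 11 down.
R2C2 = 9: the only remaining digit allowed by both the 21 across and the 18 down.
R2C3 = 21 − 17 = 4 completes the 21 across.
R3C2 = 18 − 10 = 8 completes the 18 down.
R3C3 = 10 − 8 = 2 completes the 10 across.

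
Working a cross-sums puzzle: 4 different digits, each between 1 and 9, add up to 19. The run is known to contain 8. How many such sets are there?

4

4 distinct digits from 1–9 sum between 10 and 30.
Keeping only sets containing 8.
Enumerating: {1,3,7,8}, {1,4,6,8}, {2,3,6,8}, {2,4,5,8}.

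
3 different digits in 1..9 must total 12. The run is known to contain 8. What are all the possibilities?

{1,3,8}

3 distinct digits from 1–9 sum between 6 and 24.
Keeping only sets containing 8.
Only one set works: {1,3,8}.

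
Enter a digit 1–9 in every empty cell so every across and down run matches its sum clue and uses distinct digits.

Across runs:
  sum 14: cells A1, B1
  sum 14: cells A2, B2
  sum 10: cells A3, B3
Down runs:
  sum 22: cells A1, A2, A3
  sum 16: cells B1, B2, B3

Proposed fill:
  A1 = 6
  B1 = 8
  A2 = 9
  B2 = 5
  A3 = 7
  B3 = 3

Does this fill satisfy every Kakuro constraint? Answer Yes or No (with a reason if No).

Yes

Across: 6+8=14; 9+5=14; 7+3=10. Down: 6+9+7=22; 8+5+3=16. No digit repeats within any run.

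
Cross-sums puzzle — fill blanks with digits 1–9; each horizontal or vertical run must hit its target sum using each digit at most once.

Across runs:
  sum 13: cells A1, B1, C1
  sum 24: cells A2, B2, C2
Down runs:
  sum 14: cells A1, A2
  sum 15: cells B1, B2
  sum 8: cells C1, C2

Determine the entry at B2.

24 in 3 cells must be {7,8,9}.
The 24 across and the 8 down share only 7, so C2 = 7.
C1 = 8 − 7 = 1 completes the 8 down.
Nothing is forced directly, so branch on A2, whose candidates are 8 or 9. If A2 = 8: then A1 would have to be in {3,4,5,7,8,9} for the 13 across but in {6} for the 14 down — contradiction. So A2 = 9.
A1 = 14 − 9 = 5 completes the 14 down.
B1 = 13 − 6 = 7 completes the 13 across.
B2 = 24 − 16 = 8 completes the 24 across.

8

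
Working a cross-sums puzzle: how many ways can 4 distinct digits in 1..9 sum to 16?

4 distinct digits from 1–9 sum between 10 and 30.

8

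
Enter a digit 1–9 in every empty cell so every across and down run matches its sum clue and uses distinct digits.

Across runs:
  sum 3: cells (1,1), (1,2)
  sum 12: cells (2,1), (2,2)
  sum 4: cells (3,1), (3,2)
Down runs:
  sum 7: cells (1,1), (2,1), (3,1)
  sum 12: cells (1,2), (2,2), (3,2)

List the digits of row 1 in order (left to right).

3 in 2 cells must be {1,2}; 4 in 2 cells must be {1,3}; 7 in 3 cells must be {1,2,4}.
The 12 across and the 7 down share only 4, so (2,1) = 4.
(2,2) = 12 − 4 = 8 completes the 12 across.
Given what's placed, (3,1) must be 1 to fit the 4 across and 7 down.
(3,2) = 4 − 1 = 3 completes the 4 across.
(1,1) = 7 − 5 = 2 completes the 7 down.
(1,2) = 3 − 2 = 1 completes the 3 across.

2 1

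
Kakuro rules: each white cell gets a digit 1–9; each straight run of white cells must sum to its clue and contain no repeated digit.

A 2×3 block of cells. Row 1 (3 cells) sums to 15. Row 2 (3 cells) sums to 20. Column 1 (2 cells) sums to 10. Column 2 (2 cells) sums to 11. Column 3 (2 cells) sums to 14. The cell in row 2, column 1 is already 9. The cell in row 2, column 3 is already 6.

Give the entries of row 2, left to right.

(1,1) = 10 − 9 = 1 completes the 10 down.
(1,3) = 14 − 6 = 8 completes the 14 down.
(2,2) = 20 − 15 = 5 completes the 20 across.
(1,2) = 15 − 9 = 6 completes the 15 across.

9 5 6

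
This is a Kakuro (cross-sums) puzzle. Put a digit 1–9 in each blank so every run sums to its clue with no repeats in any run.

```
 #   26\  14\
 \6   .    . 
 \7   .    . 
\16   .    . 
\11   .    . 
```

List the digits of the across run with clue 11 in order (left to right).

16 in 2 cells must be {7,9}.
Only 7 fits R3C2 under both its across sum 16 and down sum 14.
R3C1 = 16 − 7 = 9 completes the 16 across.
Nothing is forced directly, so branch on R4C2, whose candidates are 2 or 4. If R4C2 = 2: then R4C1 would have to be in {9} for the 11 across but in {2,3,4,5,6,7,8} for the 26 down — contradiction. So R4C2 = 4.
R4C1 = 11 − 4 = 7 completes the 11 across.

7 4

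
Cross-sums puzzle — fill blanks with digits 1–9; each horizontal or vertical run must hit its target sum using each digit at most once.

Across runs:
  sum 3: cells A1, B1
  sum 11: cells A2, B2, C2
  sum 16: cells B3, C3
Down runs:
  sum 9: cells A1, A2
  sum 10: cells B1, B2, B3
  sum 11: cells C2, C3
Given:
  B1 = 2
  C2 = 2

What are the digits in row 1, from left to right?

3 in 2 cells must be {1,2}; 16 in 2 cells must be {7,9}.
A1 = 3 − 2 = 1 completes the 3 across.
A2 = 9 − 1 = 8 completes the 9 down.
B2 = 11 − 10 = 1 completes the 11 across.
B3 = 10 − 3 = 7 completes the 10 down.
C3 = 16 − 7 = 9 completes the 16 across.

1 2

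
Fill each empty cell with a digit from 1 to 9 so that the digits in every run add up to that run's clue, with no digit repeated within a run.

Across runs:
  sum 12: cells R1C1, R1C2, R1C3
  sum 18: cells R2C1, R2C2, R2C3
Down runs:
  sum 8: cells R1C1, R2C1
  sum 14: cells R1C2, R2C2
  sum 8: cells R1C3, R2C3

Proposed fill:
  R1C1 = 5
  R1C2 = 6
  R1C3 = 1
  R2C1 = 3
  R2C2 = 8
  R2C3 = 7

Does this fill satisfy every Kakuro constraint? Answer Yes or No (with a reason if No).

Yes

Across: 5+6+1=12; 3+8+7=18. Down: 5+3=8; 6+8=14; 1+7=8. No digit repeats within any run.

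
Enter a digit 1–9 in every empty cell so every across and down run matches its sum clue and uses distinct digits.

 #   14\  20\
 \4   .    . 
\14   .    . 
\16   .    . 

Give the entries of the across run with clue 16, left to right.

7, 9

4 in 2 cells must be {1,3}; 16 in 2 cells must be {7,9}.
The 4 across and the 20 down share only 3, so R1C2 = 3.
Given what's placed, R3C2 must be 9 to fit the 16 across and 20 down.
R1C1 = 4 − 3 = 1 completes the 4 across.
R2C2 = 20 − 12 = 8 completes the 20 down.
R3C1 = 16 − 9 = 7 completes the 16 across.
R2C1 = 14 − 8 = 6 completes the 14 across.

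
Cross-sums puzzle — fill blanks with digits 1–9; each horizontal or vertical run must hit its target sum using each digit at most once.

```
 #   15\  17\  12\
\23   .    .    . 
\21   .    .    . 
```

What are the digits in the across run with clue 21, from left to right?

9 8 4

23 in 3 cells must be {6,8,9}; 17 in 2 cells must be {8,9}.
Nothing is forced directly, so branch on R1C2, whose candidates are 8 or 9. If R1C2 = 8: that forces R1C3 = 9, R2C2 = 9, after which R2C3 would have to be in {4,5,7,8} for the 21 across but in {3} for the 12 down — contradiction. So R1C2 = 9.
Given what's placed, R1C3 must be 8 to fit the 23 across and 12 down.
R2C2 = 17 − 9 = 8 completes the 17 down.
R2C3 = 12 − 8 = 4 completes the 12 down.
R1C1 = 23 − 17 = 6 completes the 23 across.
R2C1 = 21 − 12 = 9 completes the 21 across.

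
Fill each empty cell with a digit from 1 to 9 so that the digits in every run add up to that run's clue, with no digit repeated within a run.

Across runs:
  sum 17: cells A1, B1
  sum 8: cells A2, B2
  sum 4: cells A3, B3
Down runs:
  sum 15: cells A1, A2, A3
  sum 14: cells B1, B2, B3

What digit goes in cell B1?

9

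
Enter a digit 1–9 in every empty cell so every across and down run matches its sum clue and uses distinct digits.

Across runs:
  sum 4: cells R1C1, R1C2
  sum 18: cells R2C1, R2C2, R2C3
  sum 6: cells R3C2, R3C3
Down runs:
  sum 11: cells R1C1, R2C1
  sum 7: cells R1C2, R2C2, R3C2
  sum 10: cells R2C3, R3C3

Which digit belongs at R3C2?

2

4 in 2 cells must be {1,3}; 7 in 3 cells must be {1,2,4}.
The 4 across and the 11 down share only 3, so R1C1 = 3.
R1C2 = 4 − 3 = 1 completes the 4 across.
R2C1 = 11 − 3 = 8 completes the 11 down.
R2C2 = 4: the only remaining digit allowed by both the 18 across and the 7 down.
R2C3 = 18 − 12 = 6 completes the 18 across.
R3C2 = 7 − 5 = 2 completes the 7 down.
R3C3 = 6 − 2 = 4 completes the 6 across.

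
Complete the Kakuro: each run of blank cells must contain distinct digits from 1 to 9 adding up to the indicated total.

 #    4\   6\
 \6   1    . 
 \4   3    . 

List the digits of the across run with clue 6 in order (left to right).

1, 5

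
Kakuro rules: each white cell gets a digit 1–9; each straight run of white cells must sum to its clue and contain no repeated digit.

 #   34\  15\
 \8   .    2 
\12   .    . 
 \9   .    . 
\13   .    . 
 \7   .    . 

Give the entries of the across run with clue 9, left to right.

8 1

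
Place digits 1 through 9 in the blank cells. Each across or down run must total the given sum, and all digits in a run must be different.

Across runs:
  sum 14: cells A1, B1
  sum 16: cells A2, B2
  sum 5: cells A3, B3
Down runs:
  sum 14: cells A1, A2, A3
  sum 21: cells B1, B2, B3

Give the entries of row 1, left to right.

16 in 2 cells must be {7,9}.
The 5 across and the 21 down share only 4, so B3 = 4.
Given what's placed, B2 must be 9 to fit the 16 across and 21 down.
A3 = 5 − 4 = 1 completes the 5 across.
B1 = 21 − 13 = 8 completes the 21 down.
A2 = 16 − 9 = 7 completes the 16 across.
A1 = 14 − 8 = 6 completes the 14 across.

6 8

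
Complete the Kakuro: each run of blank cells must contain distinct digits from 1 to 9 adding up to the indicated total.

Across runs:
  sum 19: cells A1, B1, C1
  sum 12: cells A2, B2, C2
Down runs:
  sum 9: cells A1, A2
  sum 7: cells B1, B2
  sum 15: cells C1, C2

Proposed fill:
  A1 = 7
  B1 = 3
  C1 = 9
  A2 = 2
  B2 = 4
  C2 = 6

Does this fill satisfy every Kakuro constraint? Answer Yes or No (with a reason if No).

Yes

Across: 7+3+9=19; 2+4+6=12. Down: 7+2=9; 3+4=7; 9+6=15. No digit repeats within any run.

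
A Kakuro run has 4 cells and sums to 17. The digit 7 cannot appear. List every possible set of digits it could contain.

{1,2,5,9}; {1,2,6,8}; {1,3,4,9}; {1,3,5,8}; {2,3,4,8}; {2,4,5,6}

4 distinct digits from 1–9 sum between 10 and 30.
Dropping sets that contain 7.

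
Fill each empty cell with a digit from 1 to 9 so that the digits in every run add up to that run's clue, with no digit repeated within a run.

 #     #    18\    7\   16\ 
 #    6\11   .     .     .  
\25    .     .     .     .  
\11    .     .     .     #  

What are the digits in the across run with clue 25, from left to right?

7 in 3 cells must be {1,2,4}; 16 in 2 cells must be {7,9}.
Only 7 fits R1C4 under both its across sum 11 and down sum 16.
R2C4 = 16 − 7 = 9 completes the 16 down.
Given what's placed, R1C3 must be 1 to fit the 11 across and 7 down.
R1C2 = 11 − 8 = 3 completes the 11 across.
No cell is forced outright now. R2C3 can only be 2 or 4 (the digits allowed by both its 25 across and its 7 down). If R2C3 = 2: then R2C1 would have to be in {6,8} for the 25 across but in {1,2,4,5} for the 6 down — contradiction. So R2C3 = 4.
Given what's placed, R2C1 must be 5 to fit the 25 across and 6 down.
R2C2 = 25 − 18 = 7 completes the 25 across.

5, 7, 4, 9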